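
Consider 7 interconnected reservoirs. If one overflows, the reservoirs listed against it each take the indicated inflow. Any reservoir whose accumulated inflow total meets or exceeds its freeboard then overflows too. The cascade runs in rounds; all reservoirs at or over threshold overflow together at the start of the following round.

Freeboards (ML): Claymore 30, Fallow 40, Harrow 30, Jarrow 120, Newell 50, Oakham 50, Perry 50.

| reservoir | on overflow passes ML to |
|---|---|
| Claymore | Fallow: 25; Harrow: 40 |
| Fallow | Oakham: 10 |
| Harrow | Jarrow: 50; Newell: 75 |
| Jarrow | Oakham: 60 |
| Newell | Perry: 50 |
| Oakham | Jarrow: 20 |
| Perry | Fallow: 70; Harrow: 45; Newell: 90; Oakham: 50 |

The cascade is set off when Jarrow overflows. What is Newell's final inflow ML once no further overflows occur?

0

Round 1 — Jarrow overflows (initial).
  Oakham: +60 → 60 ≥ 50
Round 2 — Oakham overflows.
No further overflows.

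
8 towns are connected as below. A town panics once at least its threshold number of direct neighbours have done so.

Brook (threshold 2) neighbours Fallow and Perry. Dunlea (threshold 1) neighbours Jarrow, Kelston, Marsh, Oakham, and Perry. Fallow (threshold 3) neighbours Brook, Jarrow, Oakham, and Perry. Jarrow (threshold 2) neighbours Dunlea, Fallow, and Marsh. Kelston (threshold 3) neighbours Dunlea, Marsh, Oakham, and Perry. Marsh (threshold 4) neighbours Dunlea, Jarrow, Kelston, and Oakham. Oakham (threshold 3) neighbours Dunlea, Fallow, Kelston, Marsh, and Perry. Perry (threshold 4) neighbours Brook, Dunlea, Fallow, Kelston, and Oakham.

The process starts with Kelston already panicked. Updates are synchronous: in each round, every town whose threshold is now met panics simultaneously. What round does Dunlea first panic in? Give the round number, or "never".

2

Round 1 — Kelston panics (initial).
Round 2 — checking thresholds:
  Dunlea: 1 of 5 neighbours ≥ 1, panics.
  Marsh: 1 of 4 neighbours < 4, below threshold.
  Oakham: 1 of 5 neighbours < 3, below threshold.
  Perry: 1 of 5 neighbours < 4, below threshold.
Round 3 — no new panics; cascade stops.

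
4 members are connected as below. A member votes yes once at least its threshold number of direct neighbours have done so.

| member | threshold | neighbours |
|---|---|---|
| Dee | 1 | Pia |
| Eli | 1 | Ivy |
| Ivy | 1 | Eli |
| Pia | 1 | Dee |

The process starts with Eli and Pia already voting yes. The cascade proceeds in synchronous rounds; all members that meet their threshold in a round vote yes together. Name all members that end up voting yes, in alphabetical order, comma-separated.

Round 1 — Eli, Pia vote yes (initial).
Round 2 — checking thresholds:
  Dee: 1 of 1 neighbours ≥ 1, votes yes.
  Ivy: 1 of 1 neighbours ≥ 1, votes yes.
Round 3 — no new yes votes; cascade stops.

Dee, Eli, Ivy, Pia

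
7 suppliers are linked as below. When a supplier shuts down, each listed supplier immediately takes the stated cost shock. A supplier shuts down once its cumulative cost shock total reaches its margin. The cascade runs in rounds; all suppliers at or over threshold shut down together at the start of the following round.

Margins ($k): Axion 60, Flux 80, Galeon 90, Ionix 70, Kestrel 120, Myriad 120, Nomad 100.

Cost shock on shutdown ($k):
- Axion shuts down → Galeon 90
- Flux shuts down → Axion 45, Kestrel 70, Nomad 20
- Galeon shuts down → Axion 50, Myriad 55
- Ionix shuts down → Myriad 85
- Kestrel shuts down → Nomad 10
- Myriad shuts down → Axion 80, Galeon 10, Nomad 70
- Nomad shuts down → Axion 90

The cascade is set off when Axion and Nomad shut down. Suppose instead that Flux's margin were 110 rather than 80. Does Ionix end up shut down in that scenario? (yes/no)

no

With Flux's margin at 110:
Round 1 — Axion, Nomad shut down (initial).
  Galeon: +90 → 90 ≥ 90
Round 2 — Galeon shuts down.
  Myriad: +55 → 55 < 120
No further shutdowns.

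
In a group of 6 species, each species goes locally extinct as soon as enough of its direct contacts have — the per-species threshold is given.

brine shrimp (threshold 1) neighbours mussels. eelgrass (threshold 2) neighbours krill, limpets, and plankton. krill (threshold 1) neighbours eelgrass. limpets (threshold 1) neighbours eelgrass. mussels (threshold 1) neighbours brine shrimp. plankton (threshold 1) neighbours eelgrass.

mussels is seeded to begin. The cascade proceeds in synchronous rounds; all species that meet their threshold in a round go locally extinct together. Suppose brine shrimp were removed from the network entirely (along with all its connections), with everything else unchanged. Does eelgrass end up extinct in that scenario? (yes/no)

no

With brine shrimp removed:
Round 1 — mussels goes locally extinct (initial).
Round 2 — no new extinctions; cascade stops.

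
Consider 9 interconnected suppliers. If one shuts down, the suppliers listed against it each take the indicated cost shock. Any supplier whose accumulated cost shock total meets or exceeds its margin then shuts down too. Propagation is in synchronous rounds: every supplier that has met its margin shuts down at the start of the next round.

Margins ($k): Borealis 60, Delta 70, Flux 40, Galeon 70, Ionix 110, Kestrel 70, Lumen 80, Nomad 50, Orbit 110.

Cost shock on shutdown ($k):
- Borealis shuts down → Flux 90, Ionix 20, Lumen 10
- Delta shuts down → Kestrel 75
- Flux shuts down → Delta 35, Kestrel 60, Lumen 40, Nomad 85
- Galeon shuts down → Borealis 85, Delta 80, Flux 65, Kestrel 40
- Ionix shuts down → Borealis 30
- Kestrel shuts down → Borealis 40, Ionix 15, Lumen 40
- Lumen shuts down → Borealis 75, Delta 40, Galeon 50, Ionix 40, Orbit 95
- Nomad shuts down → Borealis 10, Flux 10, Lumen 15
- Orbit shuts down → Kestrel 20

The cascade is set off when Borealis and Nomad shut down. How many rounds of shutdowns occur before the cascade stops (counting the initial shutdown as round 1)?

Round 1 — Borealis, Nomad shut down (initial).
  Flux: +90+10 → 100 ≥ 40
  Ionix: +20 → 20 < 110
  Lumen: +10+15 → 25 < 80
Round 2 — Flux shuts down.
  Delta: +35 → 35 < 70
  Kestrel: +60 → 60 < 70
  Lumen: +40 → 65 < 80
No further shutdowns.

2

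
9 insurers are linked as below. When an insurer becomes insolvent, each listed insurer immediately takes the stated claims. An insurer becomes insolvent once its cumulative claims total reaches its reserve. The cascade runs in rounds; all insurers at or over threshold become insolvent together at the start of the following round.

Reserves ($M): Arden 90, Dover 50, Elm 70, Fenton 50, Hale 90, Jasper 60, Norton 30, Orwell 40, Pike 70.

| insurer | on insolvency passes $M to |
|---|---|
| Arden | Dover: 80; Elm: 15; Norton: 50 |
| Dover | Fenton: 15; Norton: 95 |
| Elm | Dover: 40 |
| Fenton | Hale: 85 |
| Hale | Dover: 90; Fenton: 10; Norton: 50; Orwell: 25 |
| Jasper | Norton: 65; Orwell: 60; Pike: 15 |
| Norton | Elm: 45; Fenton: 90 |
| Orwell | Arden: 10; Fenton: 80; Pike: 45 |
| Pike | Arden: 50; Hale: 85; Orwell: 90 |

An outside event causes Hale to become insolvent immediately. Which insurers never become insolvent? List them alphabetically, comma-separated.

Round 1 — Hale becomes insolvent (initial).
  Dover: +90 → 90 ≥ 50
  Fenton: +10 → 10 < 50
  Norton: +50 → 50 ≥ 30
  Orwell: +25 → 25 < 40
Round 2 — Dover, Norton become insolvent.
  Elm: +45 → 45 < 70
  Fenton: +15+90 → 115 ≥ 50
Round 3 — Fenton becomes insolvent.
No further insolvencies.

Arden, Elm, Jasper, Orwell, Pike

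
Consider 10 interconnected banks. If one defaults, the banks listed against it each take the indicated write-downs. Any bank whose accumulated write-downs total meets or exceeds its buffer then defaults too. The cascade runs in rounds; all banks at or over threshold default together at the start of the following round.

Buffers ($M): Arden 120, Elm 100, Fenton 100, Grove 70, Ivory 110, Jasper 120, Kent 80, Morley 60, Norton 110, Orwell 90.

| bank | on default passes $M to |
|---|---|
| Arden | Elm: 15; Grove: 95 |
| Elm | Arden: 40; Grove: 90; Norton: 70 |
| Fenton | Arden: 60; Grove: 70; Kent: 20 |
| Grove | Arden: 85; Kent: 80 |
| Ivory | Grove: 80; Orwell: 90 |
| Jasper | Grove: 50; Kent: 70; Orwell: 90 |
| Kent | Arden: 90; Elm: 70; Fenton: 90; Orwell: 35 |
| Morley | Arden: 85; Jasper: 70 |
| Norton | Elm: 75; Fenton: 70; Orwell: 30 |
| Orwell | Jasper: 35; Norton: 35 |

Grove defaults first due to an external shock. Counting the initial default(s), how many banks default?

3

Round 1 — Grove defaults (initial).
  Arden: +85 → 85 < 120
  Kent: +80 → 80 ≥ 80
Round 2 — Kent defaults.
  Arden: +90 → 175 ≥ 120
  Elm: +70 → 70 < 100
  Fenton: +90 → 90 < 100
  Orwell: +35 → 35 < 90
Round 3 — Arden defaults.
  Elm: +15 → 85 < 100
No further defaults.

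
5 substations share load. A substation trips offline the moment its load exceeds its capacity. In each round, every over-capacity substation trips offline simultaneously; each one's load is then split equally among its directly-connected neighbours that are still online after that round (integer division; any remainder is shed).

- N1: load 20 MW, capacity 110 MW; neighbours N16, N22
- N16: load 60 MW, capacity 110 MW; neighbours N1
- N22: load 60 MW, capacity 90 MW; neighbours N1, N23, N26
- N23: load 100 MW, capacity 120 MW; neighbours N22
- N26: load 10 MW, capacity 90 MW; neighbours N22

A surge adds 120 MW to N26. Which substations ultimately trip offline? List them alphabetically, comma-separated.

Round 1 — N26 at 130 > 90. N26 trips offline.
  N26 sheds 130 MW to N22: 130 each.
    N22: 60+130 = 190 > 90
Round 2 — N22 trips offline.
  N22 sheds 190 MW to N1, N23: 95 each.
    N1: 20+95 = 115 > 110
    N23: 100+95 = 195 > 120
Round 3 — N1, N23 trip offline.
  N1 sheds 115 MW to N16: 115 each.
    N16: 60+115 = 175 > 110
  N23 sheds 195 MW: no online neighbours, lost.
Round 4 — N16 trips offline.
  N16 sheds 175 MW: no online neighbours, lost.
No further trips.

N1, N16, N22, N23, N26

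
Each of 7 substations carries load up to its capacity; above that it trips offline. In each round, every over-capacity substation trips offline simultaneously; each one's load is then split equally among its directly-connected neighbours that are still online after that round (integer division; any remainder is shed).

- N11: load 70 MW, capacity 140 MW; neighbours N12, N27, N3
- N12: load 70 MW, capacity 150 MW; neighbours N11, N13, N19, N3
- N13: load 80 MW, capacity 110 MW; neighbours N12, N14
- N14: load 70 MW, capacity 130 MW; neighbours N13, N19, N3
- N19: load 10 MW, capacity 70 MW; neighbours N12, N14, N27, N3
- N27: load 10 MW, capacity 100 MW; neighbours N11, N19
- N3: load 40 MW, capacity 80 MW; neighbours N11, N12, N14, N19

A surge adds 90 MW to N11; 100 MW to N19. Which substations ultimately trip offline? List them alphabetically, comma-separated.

N11, N12, N13, N14, N19, N3

Round 1 — N11 at 160 > 140; N19 at 110 > 70. N11, N19 trip offline.
  N11 sheds 160 MW to N12, N27, N3: 53 each (1 lost).
    N12: 70+53 = 123 ≤ 150
    N27: 10+53 = 63 ≤ 100
    N3: 40+53 = 93 > 80
  N19 sheds 110 MW to N12, N14, N27, N3: 27 each (2 lost).
    N12: 123+27 = 150 ≤ 150
    N14: 70+27 = 97 ≤ 130
    N27: 63+27 = 90 ≤ 100
    N3: 93+27 = 120 > 80
Round 2 — N3 trips offline.
  N3 sheds 120 MW to N12, N14: 60 each.
    N12: 150+60 = 210 > 150
    N14: 97+60 = 157 > 130
Round 3 — N12, N14 trip offline.
  N12 sheds 210 MW to N13: 210 each.
    N13: 80+210 = 290 > 110
  N14 sheds 157 MW to N13: 157 each.
    N13: 290+157 = 447 > 110
Round 4 — N13 trips offline.
  N13 sheds 447 MW: no online neighbours, lost.
No further trips.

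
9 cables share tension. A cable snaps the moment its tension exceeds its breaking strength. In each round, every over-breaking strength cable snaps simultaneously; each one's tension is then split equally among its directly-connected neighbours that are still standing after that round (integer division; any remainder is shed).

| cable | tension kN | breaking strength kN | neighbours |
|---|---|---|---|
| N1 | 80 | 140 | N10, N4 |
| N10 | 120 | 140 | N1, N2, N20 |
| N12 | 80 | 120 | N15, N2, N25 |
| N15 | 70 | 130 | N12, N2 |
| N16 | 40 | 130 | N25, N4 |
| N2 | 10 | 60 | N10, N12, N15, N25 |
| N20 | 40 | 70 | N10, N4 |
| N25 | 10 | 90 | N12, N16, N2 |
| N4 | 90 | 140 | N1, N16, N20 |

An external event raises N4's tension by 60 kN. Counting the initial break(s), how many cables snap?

Round 1 — N4 at 150 > 140. N4 snaps.
  N4 sheds 150 kN to N1, N16, N20: 50 each.
    N1: 80+50 = 130 ≤ 140
    N16: 40+50 = 90 ≤ 130
    N20: 40+50 = 90 > 70
Round 2 — N20 snaps.
  N20 sheds 90 kN to N10: 90 each.
    N10: 120+90 = 210 > 140
Round 3 — N10 snaps.
  N10 sheds 210 kN to N1, N2: 105 each.
    N1: 130+105 = 235 > 140
    N2: 10+105 = 115 > 60
Round 4 — N1, N2 snap.
  N1 sheds 235 kN: no online neighbours, lost.
  N2 sheds 115 kN to N12, N15, N25: 38 each (1 lost).
    N12: 80+38 = 118 ≤ 120
    N15: 70+38 = 108 ≤ 130
    N25: 10+38 = 48 ≤ 90
No further breaks.

5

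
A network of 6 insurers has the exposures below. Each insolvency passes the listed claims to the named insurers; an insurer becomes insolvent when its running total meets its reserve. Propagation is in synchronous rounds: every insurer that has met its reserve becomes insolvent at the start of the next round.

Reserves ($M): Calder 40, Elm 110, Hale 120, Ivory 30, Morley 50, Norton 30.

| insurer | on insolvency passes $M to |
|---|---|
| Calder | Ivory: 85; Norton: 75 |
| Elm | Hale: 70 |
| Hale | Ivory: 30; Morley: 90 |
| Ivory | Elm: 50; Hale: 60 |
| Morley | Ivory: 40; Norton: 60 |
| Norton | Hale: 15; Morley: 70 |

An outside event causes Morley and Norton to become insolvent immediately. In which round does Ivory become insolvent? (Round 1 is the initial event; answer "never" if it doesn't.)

2

Round 1 — Morley, Norton become insolvent (initial).
  Hale: +15 → 15 < 120
  Ivory: +40 → 40 ≥ 30
Round 2 — Ivory becomes insolvent.
  Elm: +50 → 50 < 110
  Hale: +60 → 75 < 120
No further insolvencies.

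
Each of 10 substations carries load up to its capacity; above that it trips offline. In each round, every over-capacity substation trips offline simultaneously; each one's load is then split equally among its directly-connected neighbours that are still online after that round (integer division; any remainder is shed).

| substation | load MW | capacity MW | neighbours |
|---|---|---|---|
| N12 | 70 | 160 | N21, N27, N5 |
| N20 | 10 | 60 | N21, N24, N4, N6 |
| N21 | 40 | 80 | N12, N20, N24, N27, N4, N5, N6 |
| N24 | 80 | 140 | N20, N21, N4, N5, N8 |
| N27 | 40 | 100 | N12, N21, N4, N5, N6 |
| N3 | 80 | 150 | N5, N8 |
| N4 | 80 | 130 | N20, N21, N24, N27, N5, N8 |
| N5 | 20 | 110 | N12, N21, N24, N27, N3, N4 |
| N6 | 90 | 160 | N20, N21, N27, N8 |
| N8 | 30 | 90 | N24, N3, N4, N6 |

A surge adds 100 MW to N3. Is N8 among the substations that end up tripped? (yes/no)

Round 1 — N3 at 180 > 150. N3 trips offline.
  N3 sheds 180 MW to N5, N8: 90 each.
    N5: 20+90 = 110 ≤ 110
    N8: 30+90 = 120 > 90
Round 2 — N8 trips offline.
  N8 sheds 120 MW to N24, N4, N6: 40 each.
    N24: 80+40 = 120 ≤ 140
    N4: 80+40 = 120 ≤ 130
    N6: 90+40 = 130 ≤ 160
No further trips.

yes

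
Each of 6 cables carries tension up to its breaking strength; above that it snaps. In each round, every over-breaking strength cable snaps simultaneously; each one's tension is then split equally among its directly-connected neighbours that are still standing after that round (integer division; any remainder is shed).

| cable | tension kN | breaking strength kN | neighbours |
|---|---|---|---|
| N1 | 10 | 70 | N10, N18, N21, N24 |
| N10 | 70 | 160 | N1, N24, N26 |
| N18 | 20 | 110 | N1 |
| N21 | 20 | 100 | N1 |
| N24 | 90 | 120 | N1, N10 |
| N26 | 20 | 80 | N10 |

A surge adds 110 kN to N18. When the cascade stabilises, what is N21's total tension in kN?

66

Round 1 — N18 at 130 > 110. N18 snaps.
  N18 sheds 130 kN to N1: 130 each.
    N1: 10+130 = 140 > 70
Round 2 — N1 snaps.
  N1 sheds 140 kN to N10, N21, N24: 46 each (2 lost).
    N10: 70+46 = 116 ≤ 160
    N21: 20+46 = 66 ≤ 100
    N24: 90+46 = 136 > 120
Round 3 — N24 snaps.
  N24 sheds 136 kN to N10: 136 each.
    N10: 116+136 = 252 > 160
Round 4 — N10 snaps.
  N10 sheds 252 kN to N26: 252 each.
    N26: 20+252 = 272 > 80
Round 5 — N26 snaps.
  N26 sheds 272 kN: no online neighbours, lost.
No further breaks.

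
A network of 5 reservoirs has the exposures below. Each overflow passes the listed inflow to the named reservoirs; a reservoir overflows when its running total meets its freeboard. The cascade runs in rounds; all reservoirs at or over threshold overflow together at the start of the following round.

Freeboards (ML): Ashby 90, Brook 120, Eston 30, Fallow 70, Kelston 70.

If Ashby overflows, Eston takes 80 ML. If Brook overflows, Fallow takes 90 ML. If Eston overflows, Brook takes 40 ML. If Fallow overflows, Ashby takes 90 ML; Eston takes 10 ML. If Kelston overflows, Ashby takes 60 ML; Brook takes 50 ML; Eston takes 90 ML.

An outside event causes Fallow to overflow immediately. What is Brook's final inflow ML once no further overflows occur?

Round 1 — Fallow overflows (initial).
  Ashby: +90 → 90 ≥ 90
  Eston: +10 → 10 < 30
Round 2 — Ashby overflows.
  Eston: +80 → 90 ≥ 30
Round 3 — Eston overflows.
  Brook: +40 → 40 < 120
No further overflows.

40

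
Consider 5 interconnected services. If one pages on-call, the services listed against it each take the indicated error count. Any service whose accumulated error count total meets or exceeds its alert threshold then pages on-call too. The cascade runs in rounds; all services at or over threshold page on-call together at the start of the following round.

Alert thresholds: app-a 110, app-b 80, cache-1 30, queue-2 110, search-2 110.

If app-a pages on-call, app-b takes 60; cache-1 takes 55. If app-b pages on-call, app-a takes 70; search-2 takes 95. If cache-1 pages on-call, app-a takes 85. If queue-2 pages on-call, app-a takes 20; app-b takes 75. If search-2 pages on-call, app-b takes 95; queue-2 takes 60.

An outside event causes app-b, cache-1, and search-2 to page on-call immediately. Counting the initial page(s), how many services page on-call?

4

Round 1 — app-b, cache-1, search-2 page on-call (initial).
  app-a: +70+85 → 155 ≥ 110
  queue-2: +60 → 60 < 110
Round 2 — app-a pages on-call.
No further pages.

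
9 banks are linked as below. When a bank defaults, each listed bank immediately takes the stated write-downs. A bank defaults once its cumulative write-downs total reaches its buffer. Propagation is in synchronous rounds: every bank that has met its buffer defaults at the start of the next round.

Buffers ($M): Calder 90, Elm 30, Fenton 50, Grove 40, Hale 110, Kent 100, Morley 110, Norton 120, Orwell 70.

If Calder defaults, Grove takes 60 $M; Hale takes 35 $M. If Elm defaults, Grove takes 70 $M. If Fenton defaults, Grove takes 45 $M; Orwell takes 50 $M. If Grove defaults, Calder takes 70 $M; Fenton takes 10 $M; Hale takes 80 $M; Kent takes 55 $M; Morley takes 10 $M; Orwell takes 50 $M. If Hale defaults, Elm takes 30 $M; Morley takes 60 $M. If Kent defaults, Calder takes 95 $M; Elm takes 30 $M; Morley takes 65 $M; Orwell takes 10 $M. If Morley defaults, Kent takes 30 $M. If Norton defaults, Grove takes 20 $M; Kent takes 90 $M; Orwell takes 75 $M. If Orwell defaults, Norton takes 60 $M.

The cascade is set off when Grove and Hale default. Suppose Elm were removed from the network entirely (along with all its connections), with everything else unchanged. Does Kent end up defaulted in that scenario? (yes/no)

With Elm removed:
Round 1 — Grove, Hale default (initial).
  Calder: +70 → 70 < 90
  Fenton: +10 → 10 < 50
  Kent: +55 → 55 < 100
  Morley: +10+60 → 70 < 110
  Orwell: +50 → 50 < 70
No further defaults.

no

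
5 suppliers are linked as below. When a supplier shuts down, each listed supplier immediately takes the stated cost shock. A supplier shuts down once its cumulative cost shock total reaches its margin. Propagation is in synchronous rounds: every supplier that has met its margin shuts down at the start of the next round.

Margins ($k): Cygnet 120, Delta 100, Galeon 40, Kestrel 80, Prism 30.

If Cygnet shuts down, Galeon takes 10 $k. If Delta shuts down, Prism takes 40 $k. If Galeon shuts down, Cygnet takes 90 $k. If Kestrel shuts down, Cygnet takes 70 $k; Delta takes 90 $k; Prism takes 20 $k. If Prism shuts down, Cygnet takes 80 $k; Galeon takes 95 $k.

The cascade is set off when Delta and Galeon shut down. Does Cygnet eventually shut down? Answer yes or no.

yes

Round 1 — Delta, Galeon shut down (initial).
  Cygnet: +90 → 90 < 120
  Prism: +40 → 40 ≥ 30
Round 2 — Prism shuts down.
  Cygnet: +80 → 170 ≥ 120
Round 3 — Cygnet shuts down.
No further shutdowns.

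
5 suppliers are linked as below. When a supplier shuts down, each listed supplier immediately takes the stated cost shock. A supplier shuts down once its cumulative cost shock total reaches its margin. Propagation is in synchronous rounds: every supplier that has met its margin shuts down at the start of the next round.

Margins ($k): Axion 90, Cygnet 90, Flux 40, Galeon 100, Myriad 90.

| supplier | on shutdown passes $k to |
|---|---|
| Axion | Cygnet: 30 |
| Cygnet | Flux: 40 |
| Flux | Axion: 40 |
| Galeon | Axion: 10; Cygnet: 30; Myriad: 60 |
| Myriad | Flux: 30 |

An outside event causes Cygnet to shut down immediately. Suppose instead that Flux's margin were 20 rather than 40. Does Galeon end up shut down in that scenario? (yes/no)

no

With Flux's margin at 20:
Round 1 — Cygnet shuts down (initial).
  Flux: +40 → 40 ≥ 20
Round 2 — Flux shuts down.
  Axion: +40 → 40 < 90
No further shutdowns.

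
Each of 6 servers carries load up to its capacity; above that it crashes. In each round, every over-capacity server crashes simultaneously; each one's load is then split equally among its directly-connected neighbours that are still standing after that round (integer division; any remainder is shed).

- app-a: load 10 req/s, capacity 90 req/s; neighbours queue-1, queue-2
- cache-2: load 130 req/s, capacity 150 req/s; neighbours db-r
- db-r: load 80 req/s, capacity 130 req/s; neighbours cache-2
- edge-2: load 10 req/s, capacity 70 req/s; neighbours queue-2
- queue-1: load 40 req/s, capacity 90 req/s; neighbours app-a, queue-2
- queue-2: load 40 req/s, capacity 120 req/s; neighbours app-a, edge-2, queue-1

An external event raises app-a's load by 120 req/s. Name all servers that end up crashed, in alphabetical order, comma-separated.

Round 1 — app-a at 130 > 90. app-a crashes.
  app-a sheds 130 req/s to queue-1, queue-2: 65 each.
    queue-1: 40+65 = 105 > 90
    queue-2: 40+65 = 105 ≤ 120
Round 2 — queue-1 crashes.
  queue-1 sheds 105 req/s to queue-2: 105 each.
    queue-2: 105+105 = 210 > 120
Round 3 — queue-2 crashes.
  queue-2 sheds 210 req/s to edge-2: 210 each.
    edge-2: 10+210 = 220 > 70
Round 4 — edge-2 crashes.
  edge-2 sheds 220 req/s: no online neighbours, lost.
No further crashes.

app-a, edge-2, queue-1, queue-2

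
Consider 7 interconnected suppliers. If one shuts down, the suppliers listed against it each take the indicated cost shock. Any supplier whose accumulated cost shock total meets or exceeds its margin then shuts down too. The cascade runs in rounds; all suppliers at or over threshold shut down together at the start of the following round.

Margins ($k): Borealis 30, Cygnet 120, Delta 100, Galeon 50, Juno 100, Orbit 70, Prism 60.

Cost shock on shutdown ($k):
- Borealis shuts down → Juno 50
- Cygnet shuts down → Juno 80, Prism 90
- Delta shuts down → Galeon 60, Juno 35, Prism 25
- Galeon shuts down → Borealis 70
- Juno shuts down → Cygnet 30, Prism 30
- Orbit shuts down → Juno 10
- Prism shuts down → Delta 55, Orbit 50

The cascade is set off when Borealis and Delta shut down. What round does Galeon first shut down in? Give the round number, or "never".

2

Round 1 — Borealis, Delta shut down (initial).
  Galeon: +60 → 60 ≥ 50
  Juno: +50+35 → 85 < 100
  Prism: +25 → 25 < 60
Round 2 — Galeon shuts down.
No further shutdowns.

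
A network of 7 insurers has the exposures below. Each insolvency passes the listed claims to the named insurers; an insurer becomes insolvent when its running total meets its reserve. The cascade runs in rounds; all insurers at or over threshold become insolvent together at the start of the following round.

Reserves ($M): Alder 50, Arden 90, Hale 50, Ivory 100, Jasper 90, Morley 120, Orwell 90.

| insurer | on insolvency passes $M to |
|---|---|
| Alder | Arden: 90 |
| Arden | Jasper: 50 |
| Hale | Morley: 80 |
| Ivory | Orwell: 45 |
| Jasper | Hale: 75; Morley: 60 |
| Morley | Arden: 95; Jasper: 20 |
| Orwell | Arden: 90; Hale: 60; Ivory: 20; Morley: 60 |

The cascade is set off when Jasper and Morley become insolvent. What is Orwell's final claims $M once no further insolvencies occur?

Round 1 — Jasper, Morley become insolvent (initial).
  Arden: +95 → 95 ≥ 90
  Hale: +75 → 75 ≥ 50
Round 2 — Arden, Hale become insolvent.
No further insolvencies.

0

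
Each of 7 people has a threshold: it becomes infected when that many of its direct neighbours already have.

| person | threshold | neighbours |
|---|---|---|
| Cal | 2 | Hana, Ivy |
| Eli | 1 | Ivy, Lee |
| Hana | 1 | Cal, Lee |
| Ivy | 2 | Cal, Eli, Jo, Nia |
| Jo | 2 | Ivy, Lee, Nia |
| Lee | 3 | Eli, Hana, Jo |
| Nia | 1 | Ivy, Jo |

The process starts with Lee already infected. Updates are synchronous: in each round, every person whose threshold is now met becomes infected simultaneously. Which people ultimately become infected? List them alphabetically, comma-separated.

Round 1 — Lee becomes infected (initial).
Round 2 — checking thresholds:
  Eli: 1 of 2 neighbours ≥ 1, becomes infected.
  Hana: 1 of 2 neighbours ≥ 1, becomes infected.
  Jo: 1 of 3 neighbours < 2, below threshold.
Round 3 — no new infections; cascade stops.

Eli, Hana, Lee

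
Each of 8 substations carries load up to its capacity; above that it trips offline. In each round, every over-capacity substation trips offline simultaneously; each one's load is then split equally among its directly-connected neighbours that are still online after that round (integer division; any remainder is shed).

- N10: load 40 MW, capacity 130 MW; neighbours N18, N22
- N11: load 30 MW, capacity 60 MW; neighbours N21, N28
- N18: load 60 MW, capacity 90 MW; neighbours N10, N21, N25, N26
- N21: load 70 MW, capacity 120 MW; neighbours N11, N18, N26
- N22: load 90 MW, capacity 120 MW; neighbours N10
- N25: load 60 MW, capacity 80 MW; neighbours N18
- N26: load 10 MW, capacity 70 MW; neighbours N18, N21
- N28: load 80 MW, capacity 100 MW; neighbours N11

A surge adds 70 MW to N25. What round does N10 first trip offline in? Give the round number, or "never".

never

Round 1 — N25 at 130 > 80. N25 trips offline.
  N25 sheds 130 MW to N18: 130 each.
    N18: 60+130 = 190 > 90
Round 2 — N18 trips offline.
  N18 sheds 190 MW to N10, N21, N26: 63 each (1 lost).
    N10: 40+63 = 103 ≤ 130
    N21: 70+63 = 133 > 120
    N26: 10+63 = 73 > 70
Round 3 — N21, N26 trip offline.
  N21 sheds 133 MW to N11: 133 each.
    N11: 30+133 = 163 > 60
  N26 sheds 73 MW: no online neighbours, lost.
Round 4 — N11 trips offline.
  N11 sheds 163 MW to N28: 163 each.
    N28: 80+163 = 243 > 100
Round 5 — N28 trips offline.
  N28 sheds 243 MW: no online neighbours, lost.
No further trips.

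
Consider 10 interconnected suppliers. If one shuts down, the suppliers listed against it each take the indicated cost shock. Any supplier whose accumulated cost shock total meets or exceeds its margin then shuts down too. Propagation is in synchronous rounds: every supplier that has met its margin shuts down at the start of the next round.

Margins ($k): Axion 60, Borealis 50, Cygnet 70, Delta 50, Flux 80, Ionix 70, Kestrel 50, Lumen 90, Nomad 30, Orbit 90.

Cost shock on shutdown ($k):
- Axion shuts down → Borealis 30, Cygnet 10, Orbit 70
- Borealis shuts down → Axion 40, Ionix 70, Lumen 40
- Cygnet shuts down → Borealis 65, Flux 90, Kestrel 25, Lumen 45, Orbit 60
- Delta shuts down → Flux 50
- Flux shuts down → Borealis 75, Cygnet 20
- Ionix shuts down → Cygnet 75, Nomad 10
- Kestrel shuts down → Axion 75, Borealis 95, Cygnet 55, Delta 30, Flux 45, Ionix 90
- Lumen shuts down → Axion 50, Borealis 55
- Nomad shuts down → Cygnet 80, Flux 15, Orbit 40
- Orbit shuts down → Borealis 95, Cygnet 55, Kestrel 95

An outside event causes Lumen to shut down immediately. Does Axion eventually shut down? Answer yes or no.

Round 1 — Lumen shuts down (initial).
  Axion: +50 → 50 < 60
  Borealis: +55 → 55 ≥ 50
Round 2 — Borealis shuts down.
  Axion: +40 → 90 ≥ 60
  Ionix: +70 → 70 ≥ 70
Round 3 — Axion, Ionix shut down.
  Cygnet: +10+75 → 85 ≥ 70
  Nomad: +10 → 10 < 30
  Orbit: +70 → 70 < 90
Round 4 — Cygnet shuts down.
  Flux: +90 → 90 ≥ 80
  Kestrel: +25 → 25 < 50
  Orbit: +60 → 130 ≥ 90
Round 5 — Flux, Orbit shut down.
  Kestrel: +95 → 120 ≥ 50
Round 6 — Kestrel shuts down.
  Delta: +30 → 30 < 50
No further shutdowns.

yes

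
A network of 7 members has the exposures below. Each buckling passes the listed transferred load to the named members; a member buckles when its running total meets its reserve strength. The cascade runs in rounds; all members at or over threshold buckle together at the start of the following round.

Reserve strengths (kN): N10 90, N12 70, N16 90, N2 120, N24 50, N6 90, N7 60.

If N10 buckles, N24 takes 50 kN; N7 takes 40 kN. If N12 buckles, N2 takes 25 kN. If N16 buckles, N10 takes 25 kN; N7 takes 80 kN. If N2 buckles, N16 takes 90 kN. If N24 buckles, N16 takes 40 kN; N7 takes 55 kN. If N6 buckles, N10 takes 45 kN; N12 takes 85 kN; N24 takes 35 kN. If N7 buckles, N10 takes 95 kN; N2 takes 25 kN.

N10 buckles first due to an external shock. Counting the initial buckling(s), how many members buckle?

Round 1 — N10 buckles (initial).
  N24: +50 → 50 ≥ 50
  N7: +40 → 40 < 60
Round 2 — N24 buckles.
  N16: +40 → 40 < 90
  N7: +55 → 95 ≥ 60
Round 3 — N7 buckles.
  N2: +25 → 25 < 120
No further bucklings.

3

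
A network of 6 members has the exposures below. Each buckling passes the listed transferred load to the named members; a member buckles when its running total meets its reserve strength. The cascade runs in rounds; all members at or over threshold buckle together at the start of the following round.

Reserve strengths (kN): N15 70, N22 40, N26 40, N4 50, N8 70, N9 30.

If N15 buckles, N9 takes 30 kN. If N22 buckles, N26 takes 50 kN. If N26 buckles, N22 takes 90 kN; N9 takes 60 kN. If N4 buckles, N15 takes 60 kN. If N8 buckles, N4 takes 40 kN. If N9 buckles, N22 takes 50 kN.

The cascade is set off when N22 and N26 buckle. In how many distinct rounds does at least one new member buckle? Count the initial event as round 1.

2

Round 1 — N22, N26 buckle (initial).
  N9: +60 → 60 ≥ 30
Round 2 — N9 buckles.
No further bucklings.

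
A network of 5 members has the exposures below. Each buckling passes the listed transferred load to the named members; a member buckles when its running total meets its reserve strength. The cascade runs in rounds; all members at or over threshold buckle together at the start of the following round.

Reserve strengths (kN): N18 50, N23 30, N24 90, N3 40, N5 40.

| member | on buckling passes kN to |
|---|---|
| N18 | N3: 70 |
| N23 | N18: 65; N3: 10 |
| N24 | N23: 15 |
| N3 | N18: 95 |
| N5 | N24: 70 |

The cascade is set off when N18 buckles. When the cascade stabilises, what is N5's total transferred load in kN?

Round 1 — N18 buckles (initial).
  N3: +70 → 70 ≥ 40
Round 2 — N3 buckles.
No further bucklings.

0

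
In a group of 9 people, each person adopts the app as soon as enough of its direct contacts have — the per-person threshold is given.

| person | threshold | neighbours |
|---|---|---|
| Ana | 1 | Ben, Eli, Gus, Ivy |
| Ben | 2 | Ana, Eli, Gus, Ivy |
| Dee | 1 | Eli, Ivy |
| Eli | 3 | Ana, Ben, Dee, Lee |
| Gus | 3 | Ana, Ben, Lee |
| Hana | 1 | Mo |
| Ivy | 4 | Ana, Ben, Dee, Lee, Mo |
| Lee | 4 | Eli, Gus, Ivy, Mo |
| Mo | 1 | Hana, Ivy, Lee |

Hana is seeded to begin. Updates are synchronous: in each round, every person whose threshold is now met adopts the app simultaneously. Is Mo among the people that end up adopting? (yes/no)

Round 1 — Hana adopts the app (initial).
Round 2 — checking thresholds:
  Mo: 1 of 3 neighbours ≥ 1, adopts the app.
Round 3 — no new adoptions; cascade stops.

yes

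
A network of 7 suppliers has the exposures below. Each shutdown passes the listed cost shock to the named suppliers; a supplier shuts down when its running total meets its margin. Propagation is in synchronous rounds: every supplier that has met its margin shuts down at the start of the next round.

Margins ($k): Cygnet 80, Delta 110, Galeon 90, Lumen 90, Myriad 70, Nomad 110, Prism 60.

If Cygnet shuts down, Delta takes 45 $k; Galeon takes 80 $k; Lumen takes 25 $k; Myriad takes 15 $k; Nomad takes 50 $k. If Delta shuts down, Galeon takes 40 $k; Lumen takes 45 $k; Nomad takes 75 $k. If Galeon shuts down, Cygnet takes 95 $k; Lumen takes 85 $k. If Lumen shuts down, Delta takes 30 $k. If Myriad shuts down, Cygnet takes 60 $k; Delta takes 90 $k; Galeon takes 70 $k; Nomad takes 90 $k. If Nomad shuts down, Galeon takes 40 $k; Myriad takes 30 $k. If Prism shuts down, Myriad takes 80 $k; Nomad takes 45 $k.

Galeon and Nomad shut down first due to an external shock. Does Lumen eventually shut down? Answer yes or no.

yes

Round 1 — Galeon, Nomad shut down (initial).
  Cygnet: +95 → 95 ≥ 80
  Lumen: +85 → 85 < 90
  Myriad: +30 → 30 < 70
Round 2 — Cygnet shuts down.
  Delta: +45 → 45 < 110
  Lumen: +25 → 110 ≥ 90
  Myriad: +15 → 45 < 70
Round 3 — Lumen shuts down.
  Delta: +30 → 75 < 110
No further shutdowns.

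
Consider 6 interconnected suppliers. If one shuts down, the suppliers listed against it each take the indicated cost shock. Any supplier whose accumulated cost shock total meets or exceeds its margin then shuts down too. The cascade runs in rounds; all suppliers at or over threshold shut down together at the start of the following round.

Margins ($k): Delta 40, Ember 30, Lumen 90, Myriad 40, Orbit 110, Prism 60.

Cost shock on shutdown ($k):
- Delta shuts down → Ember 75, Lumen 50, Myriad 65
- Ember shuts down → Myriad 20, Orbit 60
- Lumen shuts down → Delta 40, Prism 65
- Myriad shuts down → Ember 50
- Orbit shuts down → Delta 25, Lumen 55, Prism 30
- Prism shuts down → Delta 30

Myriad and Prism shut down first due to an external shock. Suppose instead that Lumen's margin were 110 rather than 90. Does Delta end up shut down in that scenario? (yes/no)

With Lumen's margin at 110:
Round 1 — Myriad, Prism shut down (initial).
  Delta: +30 → 30 < 40
  Ember: +50 → 50 ≥ 30
Round 2 — Ember shuts down.
  Orbit: +60 → 60 < 110
No further shutdowns.

no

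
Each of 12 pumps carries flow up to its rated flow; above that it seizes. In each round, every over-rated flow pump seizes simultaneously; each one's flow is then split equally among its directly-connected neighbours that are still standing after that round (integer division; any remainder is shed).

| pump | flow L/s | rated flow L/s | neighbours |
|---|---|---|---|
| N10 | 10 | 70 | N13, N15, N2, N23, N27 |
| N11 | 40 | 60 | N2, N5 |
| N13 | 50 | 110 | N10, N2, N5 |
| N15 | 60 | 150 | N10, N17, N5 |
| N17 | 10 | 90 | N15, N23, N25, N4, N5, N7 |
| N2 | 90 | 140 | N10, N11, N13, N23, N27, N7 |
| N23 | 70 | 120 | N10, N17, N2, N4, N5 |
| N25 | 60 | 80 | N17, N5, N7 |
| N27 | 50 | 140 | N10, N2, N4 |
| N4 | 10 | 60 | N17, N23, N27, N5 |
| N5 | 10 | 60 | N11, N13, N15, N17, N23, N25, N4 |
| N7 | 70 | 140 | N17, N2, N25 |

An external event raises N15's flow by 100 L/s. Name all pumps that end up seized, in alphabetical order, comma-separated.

Round 1 — N15 at 160 > 150. N15 seizes.
  N15 sheds 160 L/s to N10, N17, N5: 53 each (1 lost).
    N10: 10+53 = 63 ≤ 70
    N17: 10+53 = 63 ≤ 90
    N5: 10+53 = 63 > 60
Round 2 — N5 seizes.
  N5 sheds 63 L/s to N11, N13, N17, N23, N25, N4: 10 each (3 lost).
    N11: 40+10 = 50 ≤ 60
    N13: 50+10 = 60 ≤ 110
    N17: 63+10 = 73 ≤ 90
    N23: 70+10 = 80 ≤ 120
    N25: 60+10 = 70 ≤ 80
    N4: 10+10 = 20 ≤ 60
No further seizures.

N15, N5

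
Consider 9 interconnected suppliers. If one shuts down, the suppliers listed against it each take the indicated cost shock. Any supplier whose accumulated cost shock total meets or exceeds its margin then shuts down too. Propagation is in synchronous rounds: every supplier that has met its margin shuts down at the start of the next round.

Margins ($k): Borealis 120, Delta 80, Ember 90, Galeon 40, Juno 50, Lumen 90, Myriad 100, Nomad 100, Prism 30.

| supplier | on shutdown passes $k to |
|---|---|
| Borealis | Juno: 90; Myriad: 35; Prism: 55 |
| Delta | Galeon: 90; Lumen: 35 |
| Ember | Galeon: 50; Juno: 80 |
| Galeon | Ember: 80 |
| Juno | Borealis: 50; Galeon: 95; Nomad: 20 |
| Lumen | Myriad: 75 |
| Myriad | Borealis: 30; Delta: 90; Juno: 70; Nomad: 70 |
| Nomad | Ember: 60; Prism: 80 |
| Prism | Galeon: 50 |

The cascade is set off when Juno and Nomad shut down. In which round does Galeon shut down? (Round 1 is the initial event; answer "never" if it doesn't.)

Round 1 — Juno, Nomad shut down (initial).
  Borealis: +50 → 50 < 120
  Ember: +60 → 60 < 90
  Galeon: +95 → 95 ≥ 40
  Prism: +80 → 80 ≥ 30
Round 2 — Galeon, Prism shut down.
  Ember: +80 → 140 ≥ 90
Round 3 — Ember shuts down.
No further shutdowns.

2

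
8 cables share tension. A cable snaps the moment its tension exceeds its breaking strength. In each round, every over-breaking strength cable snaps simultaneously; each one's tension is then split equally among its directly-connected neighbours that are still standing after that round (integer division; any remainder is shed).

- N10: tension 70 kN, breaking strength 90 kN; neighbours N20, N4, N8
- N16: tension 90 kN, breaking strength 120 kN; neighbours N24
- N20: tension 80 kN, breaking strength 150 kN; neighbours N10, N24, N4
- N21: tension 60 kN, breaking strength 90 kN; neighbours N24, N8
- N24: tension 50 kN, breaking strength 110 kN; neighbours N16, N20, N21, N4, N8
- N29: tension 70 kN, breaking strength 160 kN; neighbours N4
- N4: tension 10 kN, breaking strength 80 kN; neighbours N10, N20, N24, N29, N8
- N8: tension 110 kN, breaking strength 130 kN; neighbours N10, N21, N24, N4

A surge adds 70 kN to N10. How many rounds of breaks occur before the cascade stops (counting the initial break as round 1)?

5

Round 1 — N10 at 140 > 90. N10 snaps.
  N10 sheds 140 kN to N20, N4, N8: 46 each (2 lost).
    N20: 80+46 = 126 ≤ 150
    N4: 10+46 = 56 ≤ 80
    N8: 110+46 = 156 > 130
Round 2 — N8 snaps.
  N8 sheds 156 kN to N21, N24, N4: 52 each.
    N21: 60+52 = 112 > 90
    N24: 50+52 = 102 ≤ 110
    N4: 56+52 = 108 > 80
Round 3 — N21, N4 snap.
  N21 sheds 112 kN to N24: 112 each.
    N24: 102+112 = 214 > 110
  N4 sheds 108 kN to N20, N24, N29: 36 each.
    N20: 126+36 = 162 > 150
    N24: 214+36 = 250 > 110
    N29: 70+36 = 106 ≤ 160
Round 4 — N20, N24 snap.
  N20 sheds 162 kN: no online neighbours, lost.
  N24 sheds 250 kN to N16: 250 each.
    N16: 90+250 = 340 > 120
Round 5 — N16 snaps.
  N16 sheds 340 kN: no online neighbours, lost.
No further breaks.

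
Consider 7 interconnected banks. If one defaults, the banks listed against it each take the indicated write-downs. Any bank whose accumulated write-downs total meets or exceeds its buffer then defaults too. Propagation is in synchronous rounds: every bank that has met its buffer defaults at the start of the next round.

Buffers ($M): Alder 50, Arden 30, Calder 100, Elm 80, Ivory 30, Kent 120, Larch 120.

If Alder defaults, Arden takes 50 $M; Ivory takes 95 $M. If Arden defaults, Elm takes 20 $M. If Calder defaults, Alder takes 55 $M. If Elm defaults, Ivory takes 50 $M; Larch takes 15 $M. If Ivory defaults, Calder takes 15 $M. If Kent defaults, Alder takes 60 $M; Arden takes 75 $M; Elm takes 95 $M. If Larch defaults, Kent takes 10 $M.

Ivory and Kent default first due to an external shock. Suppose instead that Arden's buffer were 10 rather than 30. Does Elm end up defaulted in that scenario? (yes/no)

yes

With Arden's buffer at 10:
Round 1 — Ivory, Kent default (initial).
  Alder: +60 → 60 ≥ 50
  Arden: +75 → 75 ≥ 10
  Calder: +15 → 15 < 100
  Elm: +95 → 95 ≥ 80
Round 2 — Alder, Arden, Elm default.
  Larch: +15 → 15 < 120
No further defaults.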